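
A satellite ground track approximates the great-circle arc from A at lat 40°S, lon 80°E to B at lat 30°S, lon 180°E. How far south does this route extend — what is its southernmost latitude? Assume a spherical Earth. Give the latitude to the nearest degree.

≈ 48°S

The great circle lies in the plane with unit normal n̂ = (p₁ × p₂)/|p₁ × p₂|.
Here n̂_z ≈ +0.668; the vertex latitude is φ_max = arccos|n̂_z| ≈ 48.1°.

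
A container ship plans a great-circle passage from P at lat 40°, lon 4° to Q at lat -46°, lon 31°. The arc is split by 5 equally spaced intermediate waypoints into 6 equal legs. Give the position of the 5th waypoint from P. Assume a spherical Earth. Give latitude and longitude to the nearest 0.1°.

Convert each endpoint to a unit vector on the sphere (x = cos φ cos λ, y = cos φ sin λ, z = sin φ).
The central angle between the endpoints is δ = arccos(p₁·p₂) ≈ 1.559 rad (89.3°).
Interpolate at f = 5/6 with slerp weights a = sin((1−f)δ)/sin δ ≈ 0.257, b = sin(fδ)/sin δ ≈ 0.963.
p = a·p₁ + b·p₂ ≈ (0.770, 0.358, -0.528); φ = arcsin(p_z) ≈ -31.86°, λ = atan2(p_y, p_x) ≈ 24.96°.

≈ lat -31.9°, lon 25.0°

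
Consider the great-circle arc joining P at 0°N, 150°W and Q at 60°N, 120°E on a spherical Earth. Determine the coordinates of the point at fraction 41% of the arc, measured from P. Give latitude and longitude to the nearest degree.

≈ 31°N, 171°W

Convert each endpoint to a unit vector on the sphere (x = cos φ cos λ, y = cos φ sin λ, z = sin φ).
The central angle between the endpoints is δ = arccos(p₁·p₂) ≈ 1.571 rad (90.0°).
Interpolate at f = 0.41 with slerp weights a = sin((1−f)δ)/sin δ ≈ 0.800, b = sin(fδ)/sin δ ≈ 0.600.
p = a·p₁ + b·p₂ ≈ (-0.843, -0.140, 0.520); φ = arcsin(p_z) ≈ 31.33°, λ = atan2(p_y, p_x) ≈ -170.58°.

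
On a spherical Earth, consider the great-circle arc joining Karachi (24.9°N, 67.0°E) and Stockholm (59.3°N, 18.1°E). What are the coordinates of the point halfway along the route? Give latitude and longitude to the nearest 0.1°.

≈ (44.6°N, 49.8°E)

From cos δ = sin φ₁ sin φ₂ + cos φ₁ cos φ₂ cos Δλ, the central angle is δ ≈ 0.841 rad (48.2°).
Interpolate at f = 1/2 with slerp weights a = sin((1−f)δ)/sin δ ≈ 0.548, b = sin(fδ)/sin δ ≈ 0.548.
p = a·p₁ + b·p₂ ≈ (0.460, 0.544, 0.702); φ = arcsin(p_z) ≈ 44.56°, λ = atan2(p_y, p_x) ≈ 49.80°.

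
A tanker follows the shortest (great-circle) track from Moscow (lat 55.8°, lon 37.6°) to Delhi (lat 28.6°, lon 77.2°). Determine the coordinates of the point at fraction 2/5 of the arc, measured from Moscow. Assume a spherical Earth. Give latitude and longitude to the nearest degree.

Write both endpoints as unit vectors p₁, p₂ with components (cos φ cos λ, cos φ sin λ, sin φ).
The central angle between the endpoints is δ = arccos(p₁·p₂) ≈ 0.682 rad (39.1°).
Interpolate at f = 2/5 with slerp weights a = sin((1−f)δ)/sin δ ≈ 0.631, b = sin(fδ)/sin δ ≈ 0.427.
p = a·p₁ + b·p₂ ≈ (0.364, 0.582, 0.727); φ = arcsin(p_z) ≈ 46.61°, λ = atan2(p_y, p_x) ≈ 57.98°.

≈ lat 47°, lon 58°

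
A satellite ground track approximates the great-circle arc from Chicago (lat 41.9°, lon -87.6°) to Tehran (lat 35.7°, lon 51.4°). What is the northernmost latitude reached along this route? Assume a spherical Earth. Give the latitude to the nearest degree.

≈ 67°

The great circle lies in the plane with unit normal n̂ = (p₁ × p₂)/|p₁ × p₂|.
Here n̂_z ≈ +0.397; the vertex latitude is φ_max = arccos|n̂_z| ≈ 66.6°.
Check via Clairaut: cos φ_max = |cos φ₁| · sin C = cos(41.9°)·sin(32.3°) ≈ 0.397, again giving ≈ 66.6°.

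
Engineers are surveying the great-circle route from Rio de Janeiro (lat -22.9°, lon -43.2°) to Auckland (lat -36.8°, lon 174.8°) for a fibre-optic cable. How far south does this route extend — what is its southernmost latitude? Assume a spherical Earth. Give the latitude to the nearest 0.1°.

The great circle lies in the plane with unit normal n̂ = (p₁ × p₂)/|p₁ × p₂|.
Here n̂_z ≈ -0.484; the vertex latitude is φ_max = arccos|n̂_z| ≈ 61.0°.

≈ -61.0°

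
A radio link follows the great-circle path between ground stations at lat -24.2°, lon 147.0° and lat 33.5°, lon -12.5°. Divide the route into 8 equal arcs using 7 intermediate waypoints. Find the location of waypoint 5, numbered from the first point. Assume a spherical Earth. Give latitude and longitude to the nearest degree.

≈ lat 33°, lon 61°

From cos δ = sin φ₁ sin φ₂ + cos φ₁ cos φ₂ cos Δλ, the central angle is δ ≈ 2.790 rad (159.8°).
Interpolate at f = 5/8 with slerp weights a = sin((1−f)δ)/sin δ ≈ 2.510, b = sin(fδ)/sin δ ≈ 2.857.
p = a·p₁ + b·p₂ ≈ (0.406, 0.731, 0.548); φ = arcsin(p_z) ≈ 33.23°, λ = atan2(p_y, p_x) ≈ 60.97°.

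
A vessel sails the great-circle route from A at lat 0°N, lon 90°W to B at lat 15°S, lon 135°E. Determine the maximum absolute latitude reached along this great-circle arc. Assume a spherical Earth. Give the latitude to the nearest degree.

The great circle lies in the plane with unit normal n̂ = (p₁ × p₂)/|p₁ × p₂|.
Here n̂_z ≈ -0.935; the vertex latitude is φ_max = arccos|n̂_z| ≈ 20.8°.

≈ 21°S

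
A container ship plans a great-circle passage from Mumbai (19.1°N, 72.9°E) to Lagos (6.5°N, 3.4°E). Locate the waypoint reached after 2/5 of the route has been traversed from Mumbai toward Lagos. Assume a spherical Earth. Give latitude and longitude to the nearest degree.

Write both endpoints as unit vectors p₁, p₂ with components (cos φ cos λ, cos φ sin λ, sin φ).
The central angle between the endpoints is δ = arccos(p₁·p₂) ≈ 1.196 rad (68.5°).
Interpolate at f = 2/5 with slerp weights a = sin((1−f)δ)/sin δ ≈ 0.707, b = sin(fδ)/sin δ ≈ 0.495.
p = a·p₁ + b·p₂ ≈ (0.687, 0.667, 0.287); φ = arcsin(p_z) ≈ 16.69°, λ = atan2(p_y, p_x) ≈ 44.17°.

≈ 17°N, 44°E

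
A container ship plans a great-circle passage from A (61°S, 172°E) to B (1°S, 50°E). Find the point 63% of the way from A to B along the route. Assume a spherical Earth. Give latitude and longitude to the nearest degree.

≈ (35°S, 69°E)

Write both endpoints as unit vectors p₁, p₂ with components (cos φ cos λ, cos φ sin λ, sin φ).
The central angle between the endpoints is δ = arccos(p₁·p₂) ≈ 1.815 rad (104.0°).
Interpolate at f = 0.63 with slerp weights a = sin((1−f)δ)/sin δ ≈ 0.641, b = sin(fδ)/sin δ ≈ 0.938.
p = a·p₁ + b·p₂ ≈ (0.295, 0.762, -0.577); φ = arcsin(p_z) ≈ -35.25°, λ = atan2(p_y, p_x) ≈ 68.83°.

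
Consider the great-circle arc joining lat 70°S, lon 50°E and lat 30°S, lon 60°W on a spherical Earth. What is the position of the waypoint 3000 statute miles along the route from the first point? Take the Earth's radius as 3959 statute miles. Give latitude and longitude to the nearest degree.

Convert each endpoint to a unit vector on the sphere (x = cos φ cos λ, y = cos φ sin λ, z = sin φ).
The central angle between the endpoints is δ = arccos(p₁·p₂) ≈ 1.193 rad (68.4°). The total great-circle distance is δ·R ≈ 1.193 × 3959 ≈ 4725 mi, so the target fraction is f = 3000/4725 ≈ 0.635.
Interpolate at f ≈ 0.635 with slerp weights a = sin((1−f)δ)/sin δ ≈ 0.454, b = sin(fδ)/sin δ ≈ 0.739.
p = a·p₁ + b·p₂ ≈ (0.420, -0.436, -0.796); φ = arcsin(p_z) ≈ -52.77°, λ = atan2(p_y, p_x) ≈ -46.05°.

≈ lat 53°S, lon 46°W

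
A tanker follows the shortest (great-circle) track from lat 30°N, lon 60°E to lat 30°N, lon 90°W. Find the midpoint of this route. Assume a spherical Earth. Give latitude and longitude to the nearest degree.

≈ lat 66°N, lon 15°W

Convert each endpoint to a unit vector on the sphere (x = cos φ cos λ, y = cos φ sin λ, z = sin φ).
The central angle between the endpoints is δ = arccos(p₁·p₂) ≈ 1.982 rad (113.5°).
Interpolate at f = 1/2 with slerp weights a = sin((1−f)δ)/sin δ ≈ 0.913, b = sin(fδ)/sin δ ≈ 0.913.
p = a·p₁ + b·p₂ ≈ (0.395, -0.106, 0.913); φ = arcsin(p_z) ≈ 65.85°, λ = atan2(p_y, p_x) ≈ -15.00°.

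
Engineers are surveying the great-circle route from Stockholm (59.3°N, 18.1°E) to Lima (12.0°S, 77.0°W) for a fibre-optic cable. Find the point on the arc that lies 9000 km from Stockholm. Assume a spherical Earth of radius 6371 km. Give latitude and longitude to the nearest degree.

≈ (7°N, 66°W)

From cos δ = sin φ₁ sin φ₂ + cos φ₁ cos φ₂ cos Δλ, the central angle is δ ≈ 1.796 rad (102.9°). The total great-circle distance is δ·R ≈ 1.796 × 6371 ≈ 11441 km, so the target fraction is f = 9000/11441 ≈ 0.787.
Interpolate at f ≈ 0.787 with slerp weights a = sin((1−f)δ)/sin δ ≈ 0.384, b = sin(fδ)/sin δ ≈ 1.013.
p = a·p₁ + b·p₂ ≈ (0.409, -0.905, 0.119); φ = arcsin(p_z) ≈ 6.85°, λ = atan2(p_y, p_x) ≈ -65.67°.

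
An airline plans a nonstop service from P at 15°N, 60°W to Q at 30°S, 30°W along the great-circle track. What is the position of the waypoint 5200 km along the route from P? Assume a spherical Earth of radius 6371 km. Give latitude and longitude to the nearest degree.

Convert each endpoint to a unit vector on the sphere (x = cos φ cos λ, y = cos φ sin λ, z = sin φ).
The central angle between the endpoints is δ = arccos(p₁·p₂) ≈ 0.933 rad (53.5°). The total great-circle distance is δ·R ≈ 0.933 × 6371 ≈ 5947 km, so the target fraction is f = 5200/5947 ≈ 0.874.
Interpolate at f ≈ 0.874 with slerp weights a = sin((1−f)δ)/sin δ ≈ 0.146, b = sin(fδ)/sin δ ≈ 0.906.
p = a·p₁ + b·p₂ ≈ (0.750, -0.514, -0.416); φ = arcsin(p_z) ≈ -24.55°, λ = atan2(p_y, p_x) ≈ -34.43°.

≈ 25°S, 34°W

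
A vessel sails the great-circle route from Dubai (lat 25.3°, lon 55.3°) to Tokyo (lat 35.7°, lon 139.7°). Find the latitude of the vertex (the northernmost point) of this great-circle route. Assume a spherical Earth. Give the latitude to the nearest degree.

≈ 40°

The great circle lies in the plane with unit normal n̂ = (p₁ × p₂)/|p₁ × p₂|.
Here n̂_z ≈ +0.772; the vertex latitude is φ_max = arccos|n̂_z| ≈ 39.5°.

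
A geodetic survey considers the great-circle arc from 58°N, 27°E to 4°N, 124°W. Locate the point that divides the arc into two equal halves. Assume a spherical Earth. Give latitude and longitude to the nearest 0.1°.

≈ 57.1°N, 98.3°W

Convert each endpoint to a unit vector on the sphere (x = cos φ cos λ, y = cos φ sin λ, z = sin φ).
The central angle between the endpoints is δ = arccos(p₁·p₂) ≈ 1.986 rad (113.8°).
Interpolate at f = 1/2 with slerp weights a = sin((1−f)δ)/sin δ ≈ 0.915, b = sin(fδ)/sin δ ≈ 0.915.
p = a·p₁ + b·p₂ ≈ (-0.078, -0.537, 0.840); φ = arcsin(p_z) ≈ 57.15°, λ = atan2(p_y, p_x) ≈ -98.31°.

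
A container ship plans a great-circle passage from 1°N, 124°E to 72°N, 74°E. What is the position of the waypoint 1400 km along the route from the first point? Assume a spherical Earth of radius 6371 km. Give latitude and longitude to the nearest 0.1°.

Convert each endpoint to a unit vector on the sphere (x = cos φ cos λ, y = cos φ sin λ, z = sin φ).
The central angle between the endpoints is δ = arccos(p₁·p₂) ≈ 1.354 rad (77.6°). The total great-circle distance is δ·R ≈ 1.354 × 6371 ≈ 8626 km, so the target fraction is f = 1400/8626 ≈ 0.162.
Interpolate at f ≈ 0.162 with slerp weights a = sin((1−f)δ)/sin δ ≈ 0.928, b = sin(fδ)/sin δ ≈ 0.223.
p = a·p₁ + b·p₂ ≈ (-0.500, 0.835, 0.228); φ = arcsin(p_z) ≈ 13.21°, λ = atan2(p_y, p_x) ≈ 120.89°.

≈ 13.2°N, 120.9°E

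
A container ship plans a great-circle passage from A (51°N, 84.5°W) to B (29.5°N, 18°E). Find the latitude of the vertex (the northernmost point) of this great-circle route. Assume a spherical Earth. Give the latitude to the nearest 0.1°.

≈ 56.3°N

The great circle lies in the plane with unit normal n̂ = (p₁ × p₂)/|p₁ × p₂|.
Here n̂_z ≈ +0.554; the vertex latitude is φ_max = arccos|n̂_z| ≈ 56.3°.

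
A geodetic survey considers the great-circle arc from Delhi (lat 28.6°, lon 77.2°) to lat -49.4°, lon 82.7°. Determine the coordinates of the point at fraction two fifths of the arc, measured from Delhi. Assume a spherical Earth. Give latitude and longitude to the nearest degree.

≈ lat -3°, lon 79°

The haversine formula gives a central angle δ ≈ 1.364 rad (78.2°) between the endpoints.
Interpolate at f = 2/5 with slerp weights a = sin((1−f)δ)/sin δ ≈ 0.746, b = sin(fδ)/sin δ ≈ 0.530.
p = a·p₁ + b·p₂ ≈ (0.189, 0.981, -0.046); φ = arcsin(p_z) ≈ -2.61°, λ = atan2(p_y, p_x) ≈ 79.10°.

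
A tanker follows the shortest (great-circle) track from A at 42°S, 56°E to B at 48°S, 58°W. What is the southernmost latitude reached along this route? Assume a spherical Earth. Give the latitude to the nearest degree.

The great circle lies in the plane with unit normal n̂ = (p₁ × p₂)/|p₁ × p₂|.
Here n̂_z ≈ -0.475; the vertex latitude is φ_max = arccos|n̂_z| ≈ 61.6°.
Check via Clairaut: cos φ_max = |cos φ₁| · sin C = cos(42.0°)·sin(140.2°) ≈ 0.475, again giving ≈ 61.6°.

≈ 62°S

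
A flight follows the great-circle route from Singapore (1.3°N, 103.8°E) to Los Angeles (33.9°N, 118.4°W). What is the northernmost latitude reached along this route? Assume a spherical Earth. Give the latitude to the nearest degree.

≈ 46°N

The great circle lies in the plane with unit normal n̂ = (p₁ × p₂)/|p₁ × p₂|.
Here n̂_z ≈ +0.698; the vertex latitude is φ_max = arccos|n̂_z| ≈ 45.7°.
Check via Clairaut: cos φ_max = |cos φ₁| · sin C = cos(1.3°)·sin(44.3°) ≈ 0.698, again giving ≈ 45.7°.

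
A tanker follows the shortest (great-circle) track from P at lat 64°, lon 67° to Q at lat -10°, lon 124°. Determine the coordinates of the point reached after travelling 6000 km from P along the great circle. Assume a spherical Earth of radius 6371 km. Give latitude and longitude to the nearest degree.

≈ lat 19°, lon 112°

The haversine formula gives a central angle δ ≈ 1.492 rad (85.5°) between the endpoints. The total great-circle distance is δ·R ≈ 1.492 × 6371 ≈ 9503 km, so the target fraction is f = 6000/9503 ≈ 0.631.
Interpolate at f ≈ 0.631 with slerp weights a = sin((1−f)δ)/sin δ ≈ 0.524, b = sin(fδ)/sin δ ≈ 0.811.
p = a·p₁ + b·p₂ ≈ (-0.357, 0.874, 0.330); φ = arcsin(p_z) ≈ 19.29°, λ = atan2(p_y, p_x) ≈ 112.22°.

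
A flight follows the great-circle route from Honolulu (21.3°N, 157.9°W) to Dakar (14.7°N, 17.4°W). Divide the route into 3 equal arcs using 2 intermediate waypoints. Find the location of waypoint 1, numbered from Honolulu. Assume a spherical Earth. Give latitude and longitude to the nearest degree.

≈ (42°N, 114°W)

Write both endpoints as unit vectors p₁, p₂ with components (cos φ cos λ, cos φ sin λ, sin φ).
The central angle between the endpoints is δ = arccos(p₁·p₂) ≈ 2.218 rad (127.1°).
Interpolate at f = 1/3 with slerp weights a = sin((1−f)δ)/sin δ ≈ 1.248, b = sin(fδ)/sin δ ≈ 0.845.
p = a·p₁ + b·p₂ ≈ (-0.298, -0.682, 0.668); φ = arcsin(p_z) ≈ 41.91°, λ = atan2(p_y, p_x) ≈ -113.60°.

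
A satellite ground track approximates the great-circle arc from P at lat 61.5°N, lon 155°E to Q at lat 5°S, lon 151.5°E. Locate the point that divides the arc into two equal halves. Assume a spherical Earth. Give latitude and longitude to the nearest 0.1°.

≈ lat 28.3°N, lon 152.6°E

Write both endpoints as unit vectors p₁, p₂ with components (cos φ cos λ, cos φ sin λ, sin φ).
The central angle between the endpoints is δ = arccos(p₁·p₂) ≈ 1.162 rad (66.6°).
Interpolate at f = 1/2 with slerp weights a = sin((1−f)δ)/sin δ ≈ 0.598, b = sin(fδ)/sin δ ≈ 0.598.
p = a·p₁ + b·p₂ ≈ (-0.782, 0.405, 0.473); φ = arcsin(p_z) ≈ 28.26°, λ = atan2(p_y, p_x) ≈ 152.63°.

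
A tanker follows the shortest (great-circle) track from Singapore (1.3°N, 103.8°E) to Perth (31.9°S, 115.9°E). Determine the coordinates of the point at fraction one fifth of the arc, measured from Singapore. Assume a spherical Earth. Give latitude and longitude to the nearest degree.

≈ 5°S, 106°E

Write both endpoints as unit vectors p₁, p₂ with components (cos φ cos λ, cos φ sin λ, sin φ).
The central angle between the endpoints is δ = arccos(p₁·p₂) ≈ 0.613 rad (35.1°).
Interpolate at f = 1/5 with slerp weights a = sin((1−f)δ)/sin δ ≈ 0.819, b = sin(fδ)/sin δ ≈ 0.213.
p = a·p₁ + b·p₂ ≈ (-0.274, 0.957, -0.094); φ = arcsin(p_z) ≈ -5.38°, λ = atan2(p_y, p_x) ≈ 105.98°.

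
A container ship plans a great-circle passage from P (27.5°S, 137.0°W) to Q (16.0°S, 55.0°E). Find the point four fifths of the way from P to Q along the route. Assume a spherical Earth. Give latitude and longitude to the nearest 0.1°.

Write both endpoints as unit vectors p₁, p₂ with components (cos φ cos λ, cos φ sin λ, sin φ).
The central angle between the endpoints is δ = arccos(p₁·p₂) ≈ 2.356 rad (135.0°).
Interpolate at f = 4/5 with slerp weights a = sin((1−f)δ)/sin δ ≈ 0.642, b = sin(fδ)/sin δ ≈ 1.344.
p = a·p₁ + b·p₂ ≈ (0.325, 0.671, -0.667); φ = arcsin(p_z) ≈ -41.82°, λ = atan2(p_y, p_x) ≈ 64.14°.

≈ (41.8°S, 64.1°E)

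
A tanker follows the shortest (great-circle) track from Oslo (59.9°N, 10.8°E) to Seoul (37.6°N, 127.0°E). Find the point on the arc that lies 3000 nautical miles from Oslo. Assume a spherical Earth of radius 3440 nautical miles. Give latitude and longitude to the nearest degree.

≈ 54°N, 111°E

Write both endpoints as unit vectors p₁, p₂ with components (cos φ cos λ, cos φ sin λ, sin φ).
The central angle between the endpoints is δ = arccos(p₁·p₂) ≈ 1.211 rad (69.4°). The total great-circle distance is δ·R ≈ 1.211 × 3440 ≈ 4165 nmi, so the target fraction is f = 3000/4165 ≈ 0.720.
Interpolate at f ≈ 0.720 with slerp weights a = sin((1−f)δ)/sin δ ≈ 0.355, b = sin(fδ)/sin δ ≈ 0.818.
p = a·p₁ + b·p₂ ≈ (-0.215, 0.551, 0.806); φ = arcsin(p_z) ≈ 53.73°, λ = atan2(p_y, p_x) ≈ 111.34°.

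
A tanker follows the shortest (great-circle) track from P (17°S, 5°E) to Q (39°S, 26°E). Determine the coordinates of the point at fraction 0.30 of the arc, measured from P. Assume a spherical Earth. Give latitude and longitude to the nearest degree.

≈ (24°S, 10°E)

Convert each endpoint to a unit vector on the sphere (x = cos φ cos λ, y = cos φ sin λ, z = sin φ).
The central angle between the endpoints is δ = arccos(p₁·p₂) ≈ 0.500 rad (28.6°).
Interpolate at f = 0.30 with slerp weights a = sin((1−f)δ)/sin δ ≈ 0.715, b = sin(fδ)/sin δ ≈ 0.312.
p = a·p₁ + b·p₂ ≈ (0.899, 0.166, -0.405); φ = arcsin(p_z) ≈ -23.91°, λ = atan2(p_y, p_x) ≈ 10.45°.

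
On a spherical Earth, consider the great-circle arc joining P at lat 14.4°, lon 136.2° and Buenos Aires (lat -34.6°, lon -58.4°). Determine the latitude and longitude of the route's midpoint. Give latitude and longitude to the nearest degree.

Convert each endpoint to a unit vector on the sphere (x = cos φ cos λ, y = cos φ sin λ, z = sin φ).
The central angle between the endpoints is δ = arccos(p₁·p₂) ≈ 2.721 rad (155.9°).
Interpolate at f = 1/2 with slerp weights a = sin((1−f)δ)/sin δ ≈ 2.394, b = sin(fδ)/sin δ ≈ 2.394.
p = a·p₁ + b·p₂ ≈ (-0.641, -0.073, -0.764); φ = arcsin(p_z) ≈ -49.82°, λ = atan2(p_y, p_x) ≈ -173.46°.

≈ lat -50°, lon -173°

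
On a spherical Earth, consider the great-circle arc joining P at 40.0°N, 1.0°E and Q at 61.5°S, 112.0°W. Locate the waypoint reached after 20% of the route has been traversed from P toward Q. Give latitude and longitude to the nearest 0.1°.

Write both endpoints as unit vectors p₁, p₂ with components (cos φ cos λ, cos φ sin λ, sin φ).
The central angle between the endpoints is δ = arccos(p₁·p₂) ≈ 2.357 rad (135.0°).
Interpolate at f = 0.20 with slerp weights a = sin((1−f)δ)/sin δ ≈ 1.346, b = sin(fδ)/sin δ ≈ 0.643.
p = a·p₁ + b·p₂ ≈ (0.916, -0.266, 0.300); φ = arcsin(p_z) ≈ 17.47°, λ = atan2(p_y, p_x) ≈ -16.22°.

≈ 17.5°N, 16.2°W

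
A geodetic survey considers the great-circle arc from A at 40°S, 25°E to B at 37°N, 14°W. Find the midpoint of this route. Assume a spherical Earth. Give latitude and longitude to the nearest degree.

Write both endpoints as unit vectors p₁, p₂ with components (cos φ cos λ, cos φ sin λ, sin φ).
The central angle between the endpoints is δ = arccos(p₁·p₂) ≈ 1.482 rad (84.9°).
Interpolate at f = 1/2 with slerp weights a = sin((1−f)δ)/sin δ ≈ 0.678, b = sin(fδ)/sin δ ≈ 0.678.
p = a·p₁ + b·p₂ ≈ (0.996, 0.088, -0.028); φ = arcsin(p_z) ≈ -1.59°, λ = atan2(p_y, p_x) ≈ 5.08°.

≈ 2°S, 5°E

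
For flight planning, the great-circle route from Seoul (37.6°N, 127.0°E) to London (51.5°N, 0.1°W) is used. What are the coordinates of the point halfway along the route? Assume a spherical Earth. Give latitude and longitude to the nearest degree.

≈ 65°N, 77°E

The haversine formula gives a central angle δ ≈ 1.390 rad (79.6°) between the endpoints.
Interpolate at f = 1/2 with slerp weights a = sin((1−f)δ)/sin δ ≈ 0.651, b = sin(fδ)/sin δ ≈ 0.651.
p = a·p₁ + b·p₂ ≈ (0.095, 0.411, 0.907); φ = arcsin(p_z) ≈ 65.04°, λ = atan2(p_y, p_x) ≈ 77.01°.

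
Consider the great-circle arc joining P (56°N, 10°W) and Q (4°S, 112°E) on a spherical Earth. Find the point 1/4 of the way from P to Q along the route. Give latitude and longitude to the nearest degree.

≈ (58°N, 42°E)

From cos δ = sin φ₁ sin φ₂ + cos φ₁ cos φ₂ cos Δλ, the central angle is δ ≈ 1.932 rad (110.7°).
Interpolate at f = 1/4 with slerp weights a = sin((1−f)δ)/sin δ ≈ 1.061, b = sin(fδ)/sin δ ≈ 0.496.
p = a·p₁ + b·p₂ ≈ (0.399, 0.356, 0.845); φ = arcsin(p_z) ≈ 57.68°, λ = atan2(p_y, p_x) ≈ 41.77°.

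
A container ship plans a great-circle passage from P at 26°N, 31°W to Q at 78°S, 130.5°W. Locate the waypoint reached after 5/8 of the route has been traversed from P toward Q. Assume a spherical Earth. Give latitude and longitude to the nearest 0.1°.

The haversine formula gives a central angle δ ≈ 2.048 rad (117.4°) between the endpoints.
Interpolate at f = 5/8 with slerp weights a = sin((1−f)δ)/sin δ ≈ 0.782, b = sin(fδ)/sin δ ≈ 1.079.
p = a·p₁ + b·p₂ ≈ (0.457, -0.533, -0.712); φ = arcsin(p_z) ≈ -45.42°, λ = atan2(p_y, p_x) ≈ -49.37°.

≈ 45.4°S, 49.4°W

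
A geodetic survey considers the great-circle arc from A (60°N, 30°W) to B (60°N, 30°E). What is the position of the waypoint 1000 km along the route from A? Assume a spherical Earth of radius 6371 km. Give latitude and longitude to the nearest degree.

From cos δ = sin φ₁ sin φ₂ + cos φ₁ cos φ₂ cos Δλ, the central angle is δ ≈ 0.505 rad (29.0°). The total great-circle distance is δ·R ≈ 0.505 × 6371 ≈ 3220 km, so the target fraction is f = 1000/3220 ≈ 0.311.
Interpolate at f ≈ 0.311 with slerp weights a = sin((1−f)δ)/sin δ ≈ 0.705, b = sin(fδ)/sin δ ≈ 0.323.
p = a·p₁ + b·p₂ ≈ (0.445, -0.096, 0.890); φ = arcsin(p_z) ≈ 62.92°, λ = atan2(p_y, p_x) ≈ -12.12°.

≈ (63°N, 12°W)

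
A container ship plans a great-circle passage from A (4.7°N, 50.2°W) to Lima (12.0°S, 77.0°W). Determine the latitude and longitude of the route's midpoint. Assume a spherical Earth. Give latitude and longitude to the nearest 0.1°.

Convert each endpoint to a unit vector on the sphere (x = cos φ cos λ, y = cos φ sin λ, z = sin φ).
The central angle between the endpoints is δ = arccos(p₁·p₂) ≈ 0.549 rad (31.4°).
Interpolate at f = 1/2 with slerp weights a = sin((1−f)δ)/sin δ ≈ 0.519, b = sin(fδ)/sin δ ≈ 0.519.
p = a·p₁ + b·p₂ ≈ (0.446, -0.893, -0.065); φ = arcsin(p_z) ≈ -3.75°, λ = atan2(p_y, p_x) ≈ -63.47°.

≈ (3.8°S, 63.5°W)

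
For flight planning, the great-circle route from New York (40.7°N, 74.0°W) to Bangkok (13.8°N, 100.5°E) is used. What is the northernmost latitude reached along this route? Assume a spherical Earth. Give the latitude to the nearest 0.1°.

≈ 85.0°N

The great circle lies in the plane with unit normal n̂ = (p₁ × p₂)/|p₁ × p₂|.
Here n̂_z ≈ +0.086; the vertex latitude is φ_max = arccos|n̂_z| ≈ 85.0°.
Check via Clairaut: cos φ_max = |cos φ₁| · sin C = cos(40.7°)·sin(6.5°) ≈ 0.086, again giving ≈ 85.0°.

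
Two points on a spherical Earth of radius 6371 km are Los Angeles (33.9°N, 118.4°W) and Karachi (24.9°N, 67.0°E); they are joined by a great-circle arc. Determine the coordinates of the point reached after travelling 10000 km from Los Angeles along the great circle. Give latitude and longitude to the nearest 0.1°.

≈ (55.7°N, 71.8°E)

Write both endpoints as unit vectors p₁, p₂ with components (cos φ cos λ, cos φ sin λ, sin φ).
The central angle between the endpoints is δ = arccos(p₁·p₂) ≈ 2.111 rad (121.0°). The total great-circle distance is δ·R ≈ 2.111 × 6371 ≈ 13452 km, so the target fraction is f = 10000/13452 ≈ 0.743.
Interpolate at f ≈ 0.743 with slerp weights a = sin((1−f)δ)/sin δ ≈ 0.601, b = sin(fδ)/sin δ ≈ 1.166.
p = a·p₁ + b·p₂ ≈ (0.176, 0.535, 0.827); φ = arcsin(p_z) ≈ 55.75°, λ = atan2(p_y, p_x) ≈ 71.79°.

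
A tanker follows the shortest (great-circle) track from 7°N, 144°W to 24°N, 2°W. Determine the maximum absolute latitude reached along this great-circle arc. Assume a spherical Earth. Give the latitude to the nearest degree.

≈ 42°N

The great circle lies in the plane with unit normal n̂ = (p₁ × p₂)/|p₁ × p₂|.
Here n̂_z ≈ +0.747; the vertex latitude is φ_max = arccos|n̂_z| ≈ 41.6°.
Check via Clairaut: cos φ_max = |cos φ₁| · sin C = cos(7.0°)·sin(48.9°) ≈ 0.747, again giving ≈ 41.6°.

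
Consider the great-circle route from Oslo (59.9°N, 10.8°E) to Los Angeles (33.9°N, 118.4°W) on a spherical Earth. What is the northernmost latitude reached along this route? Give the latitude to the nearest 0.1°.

The great circle lies in the plane with unit normal n̂ = (p₁ × p₂)/|p₁ × p₂|.
Here n̂_z ≈ -0.331; the vertex latitude is φ_max = arccos|n̂_z| ≈ 70.7°.
Check via Clairaut: cos φ_max = |cos φ₁| · sin C = cos(59.9°)·sin(41.2°) ≈ 0.331, again giving ≈ 70.7°.

≈ 70.7°N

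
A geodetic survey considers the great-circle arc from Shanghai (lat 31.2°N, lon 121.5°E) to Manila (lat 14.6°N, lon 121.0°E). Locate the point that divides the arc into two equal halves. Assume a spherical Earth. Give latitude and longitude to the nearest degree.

≈ lat 23°N, lon 121°E

Write both endpoints as unit vectors p₁, p₂ with components (cos φ cos λ, cos φ sin λ, sin φ).
The central angle between the endpoints is δ = arccos(p₁·p₂) ≈ 0.290 rad (16.6°).
Interpolate at f = 1/2 with slerp weights a = sin((1−f)δ)/sin δ ≈ 0.505, b = sin(fδ)/sin δ ≈ 0.505.
p = a·p₁ + b·p₂ ≈ (-0.478, 0.788, 0.389); φ = arcsin(p_z) ≈ 22.90°, λ = atan2(p_y, p_x) ≈ 121.23°.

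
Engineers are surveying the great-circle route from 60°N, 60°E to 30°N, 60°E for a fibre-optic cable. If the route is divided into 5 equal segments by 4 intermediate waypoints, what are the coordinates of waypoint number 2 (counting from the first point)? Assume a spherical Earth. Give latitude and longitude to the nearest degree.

The haversine formula gives a central angle δ ≈ 0.524 rad (30.0°) between the endpoints.
Interpolate at f = 2/5 with slerp weights a = sin((1−f)δ)/sin δ ≈ 0.618, b = sin(fδ)/sin δ ≈ 0.416.
p = a·p₁ + b·p₂ ≈ (0.335, 0.579, 0.743); φ = arcsin(p_z) ≈ 48.00°, λ = atan2(p_y, p_x) ≈ 60.00°.

≈ 48°N, 60°E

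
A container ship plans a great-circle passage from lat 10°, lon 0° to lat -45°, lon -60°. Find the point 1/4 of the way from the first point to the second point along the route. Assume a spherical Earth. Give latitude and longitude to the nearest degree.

From cos δ = sin φ₁ sin φ₂ + cos φ₁ cos φ₂ cos Δλ, the central angle is δ ≈ 1.343 rad (77.0°).
Interpolate at f = 1/4 with slerp weights a = sin((1−f)δ)/sin δ ≈ 0.868, b = sin(fδ)/sin δ ≈ 0.338.
p = a·p₁ + b·p₂ ≈ (0.974, -0.207, -0.089); φ = arcsin(p_z) ≈ -5.08°, λ = atan2(p_y, p_x) ≈ -12.00°.

≈ lat -5°, lon -12°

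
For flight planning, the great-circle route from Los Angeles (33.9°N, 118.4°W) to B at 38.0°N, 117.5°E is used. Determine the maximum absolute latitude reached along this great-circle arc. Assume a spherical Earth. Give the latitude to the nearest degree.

The great circle lies in the plane with unit normal n̂ = (p₁ × p₂)/|p₁ × p₂|.
Here n̂_z ≈ -0.542; the vertex latitude is φ_max = arccos|n̂_z| ≈ 57.2°.
Check via Clairaut: cos φ_max = |cos φ₁| · sin C = cos(33.9°)·sin(40.7°) ≈ 0.542, again giving ≈ 57.2°.

≈ 57°N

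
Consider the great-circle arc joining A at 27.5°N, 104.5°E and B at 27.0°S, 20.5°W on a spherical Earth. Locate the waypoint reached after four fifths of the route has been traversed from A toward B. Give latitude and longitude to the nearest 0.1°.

Write both endpoints as unit vectors p₁, p₂ with components (cos φ cos λ, cos φ sin λ, sin φ).
The central angle between the endpoints is δ = arccos(p₁·p₂) ≈ 2.296 rad (131.5°).
Interpolate at f = 4/5 with slerp weights a = sin((1−f)δ)/sin δ ≈ 0.592, b = sin(fδ)/sin δ ≈ 1.289.
p = a·p₁ + b·p₂ ≈ (0.944, 0.106, -0.312); φ = arcsin(p_z) ≈ -18.17°, λ = atan2(p_y, p_x) ≈ 6.41°.

≈ 18.2°S, 6.4°E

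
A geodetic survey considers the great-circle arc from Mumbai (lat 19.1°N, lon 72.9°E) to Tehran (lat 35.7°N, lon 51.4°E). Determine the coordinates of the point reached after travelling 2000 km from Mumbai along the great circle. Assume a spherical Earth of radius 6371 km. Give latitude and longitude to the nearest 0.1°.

≈ lat 31.3°N, lon 58.3°E

Convert each endpoint to a unit vector on the sphere (x = cos φ cos λ, y = cos φ sin λ, z = sin φ).
The central angle between the endpoints is δ = arccos(p₁·p₂) ≈ 0.440 rad (25.2°). The total great-circle distance is δ·R ≈ 0.440 × 6371 ≈ 2801 km, so the target fraction is f = 2000/2801 ≈ 0.714.
Interpolate at f ≈ 0.714 with slerp weights a = sin((1−f)δ)/sin δ ≈ 0.295, b = sin(fδ)/sin δ ≈ 0.726.
p = a·p₁ + b·p₂ ≈ (0.449, 0.727, 0.520); φ = arcsin(p_z) ≈ 31.32°, λ = atan2(p_y, p_x) ≈ 58.26°.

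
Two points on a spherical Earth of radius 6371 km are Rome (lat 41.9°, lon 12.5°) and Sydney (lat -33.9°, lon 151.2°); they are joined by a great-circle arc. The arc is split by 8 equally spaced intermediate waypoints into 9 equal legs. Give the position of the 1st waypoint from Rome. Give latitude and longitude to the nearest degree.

Write both endpoints as unit vectors p₁, p₂ with components (cos φ cos λ, cos φ sin λ, sin φ).
The central angle between the endpoints is δ = arccos(p₁·p₂) ≈ 2.562 rad (146.8°).
Interpolate at f = 1/9 with slerp weights a = sin((1−f)δ)/sin δ ≈ 1.389, b = sin(fδ)/sin δ ≈ 0.513.
p = a·p₁ + b·p₂ ≈ (0.636, 0.429, 0.641); φ = arcsin(p_z) ≈ 39.90°, λ = atan2(p_y, p_x) ≈ 33.97°.

≈ lat 40°, lon 34°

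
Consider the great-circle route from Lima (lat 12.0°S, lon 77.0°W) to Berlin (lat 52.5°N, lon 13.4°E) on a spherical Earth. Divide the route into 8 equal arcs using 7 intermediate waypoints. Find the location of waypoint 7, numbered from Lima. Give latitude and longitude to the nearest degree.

≈ lat 49°N, lon 6°W

From cos δ = sin φ₁ sin φ₂ + cos φ₁ cos φ₂ cos Δλ, the central angle is δ ≈ 1.741 rad (99.7°).
Interpolate at f = 7/8 with slerp weights a = sin((1−f)δ)/sin δ ≈ 0.219, b = sin(fδ)/sin δ ≈ 1.013.
p = a·p₁ + b·p₂ ≈ (0.648, -0.066, 0.758); φ = arcsin(p_z) ≈ 49.33°, λ = atan2(p_y, p_x) ≈ -5.79°.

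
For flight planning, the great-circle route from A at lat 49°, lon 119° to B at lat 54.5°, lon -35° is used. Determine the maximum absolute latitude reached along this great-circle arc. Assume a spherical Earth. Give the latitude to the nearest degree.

≈ 80°

The great circle lies in the plane with unit normal n̂ = (p₁ × p₂)/|p₁ × p₂|.
Here n̂_z ≈ -0.174; the vertex latitude is φ_max = arccos|n̂_z| ≈ 80.0°.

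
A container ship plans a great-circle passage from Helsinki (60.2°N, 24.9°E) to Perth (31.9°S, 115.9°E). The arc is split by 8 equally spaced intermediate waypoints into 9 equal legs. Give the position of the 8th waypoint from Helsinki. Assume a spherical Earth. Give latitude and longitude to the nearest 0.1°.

≈ 20.8°S, 108.1°E

Convert each endpoint to a unit vector on the sphere (x = cos φ cos λ, y = cos φ sin λ, z = sin φ).
The central angle between the endpoints is δ = arccos(p₁·p₂) ≈ 2.055 rad (117.8°).
Interpolate at f = 8/9 with slerp weights a = sin((1−f)δ)/sin δ ≈ 0.256, b = sin(fδ)/sin δ ≈ 1.093.
p = a·p₁ + b·p₂ ≈ (-0.290, 0.888, -0.356); φ = arcsin(p_z) ≈ -20.83°, λ = atan2(p_y, p_x) ≈ 108.08°.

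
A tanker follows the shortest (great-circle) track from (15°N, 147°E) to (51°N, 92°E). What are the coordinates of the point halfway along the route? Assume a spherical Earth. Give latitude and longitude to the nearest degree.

Convert each endpoint to a unit vector on the sphere (x = cos φ cos λ, y = cos φ sin λ, z = sin φ).
The central angle between the endpoints is δ = arccos(p₁·p₂) ≈ 0.989 rad (56.6°).
Interpolate at f = 1/2 with slerp weights a = sin((1−f)δ)/sin δ ≈ 0.568, b = sin(fδ)/sin δ ≈ 0.568.
p = a·p₁ + b·p₂ ≈ (-0.473, 0.656, 0.588); φ = arcsin(p_z) ≈ 36.05°, λ = atan2(p_y, p_x) ≈ 125.77°.

≈ (36°N, 126°E)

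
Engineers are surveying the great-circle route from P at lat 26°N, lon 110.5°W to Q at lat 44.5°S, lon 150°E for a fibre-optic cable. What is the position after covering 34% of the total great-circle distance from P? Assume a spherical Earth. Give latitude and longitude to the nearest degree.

From cos δ = sin φ₁ sin φ₂ + cos φ₁ cos φ₂ cos Δλ, the central angle is δ ≈ 1.997 rad (114.4°).
Interpolate at f = 0.34 with slerp weights a = sin((1−f)δ)/sin δ ≈ 1.063, b = sin(fδ)/sin δ ≈ 0.689.
p = a·p₁ + b·p₂ ≈ (-0.761, -0.649, -0.017); φ = arcsin(p_z) ≈ -0.99°, λ = atan2(p_y, p_x) ≈ -139.52°.

≈ lat 1°S, lon 140°W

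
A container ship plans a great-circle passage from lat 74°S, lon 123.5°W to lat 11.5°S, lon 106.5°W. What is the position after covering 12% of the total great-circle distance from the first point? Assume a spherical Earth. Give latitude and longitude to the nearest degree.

Convert each endpoint to a unit vector on the sphere (x = cos φ cos λ, y = cos φ sin λ, z = sin φ).
The central angle between the endpoints is δ = arccos(p₁·p₂) ≈ 1.104 rad (63.3°).
Interpolate at f = 0.12 with slerp weights a = sin((1−f)δ)/sin δ ≈ 0.925, b = sin(fδ)/sin δ ≈ 0.148.
p = a·p₁ + b·p₂ ≈ (-0.182, -0.352, -0.918); φ = arcsin(p_z) ≈ -66.69°, λ = atan2(p_y, p_x) ≈ -117.35°.

≈ lat 67°S, lon 117°W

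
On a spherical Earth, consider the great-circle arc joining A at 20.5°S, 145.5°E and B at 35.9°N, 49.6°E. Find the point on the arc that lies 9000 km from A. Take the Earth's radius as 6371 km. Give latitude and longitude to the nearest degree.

Convert each endpoint to a unit vector on the sphere (x = cos φ cos λ, y = cos φ sin λ, z = sin φ).
The central angle between the endpoints is δ = arccos(p₁·p₂) ≈ 1.858 rad (106.5°). The total great-circle distance is δ·R ≈ 1.858 × 6371 ≈ 11838 km, so the target fraction is f = 9000/11838 ≈ 0.760.
Interpolate at f ≈ 0.760 with slerp weights a = sin((1−f)δ)/sin δ ≈ 0.449, b = sin(fδ)/sin δ ≈ 1.030.
p = a·p₁ + b·p₂ ≈ (0.194, 0.874, 0.446); φ = arcsin(p_z) ≈ 26.52°, λ = atan2(p_y, p_x) ≈ 77.49°.

≈ 27°N, 77°E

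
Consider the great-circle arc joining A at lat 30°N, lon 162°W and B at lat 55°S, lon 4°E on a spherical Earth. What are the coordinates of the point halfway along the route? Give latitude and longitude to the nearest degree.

Convert each endpoint to a unit vector on the sphere (x = cos φ cos λ, y = cos φ sin λ, z = sin φ).
The central angle between the endpoints is δ = arccos(p₁·p₂) ≈ 2.672 rad (153.1°).
Interpolate at f = 1/2 with slerp weights a = sin((1−f)δ)/sin δ ≈ 2.147, b = sin(fδ)/sin δ ≈ 2.147.
p = a·p₁ + b·p₂ ≈ (-0.540, -0.489, -0.685); φ = arcsin(p_z) ≈ -43.26°, λ = atan2(p_y, p_x) ≈ -137.85°.

≈ lat 43°S, lon 138°W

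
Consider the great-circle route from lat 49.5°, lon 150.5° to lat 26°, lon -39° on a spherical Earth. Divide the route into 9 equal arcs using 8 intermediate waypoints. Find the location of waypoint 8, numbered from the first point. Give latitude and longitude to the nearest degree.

≈ lat 37°, lon -41°

Convert each endpoint to a unit vector on the sphere (x = cos φ cos λ, y = cos φ sin λ, z = sin φ).
The central angle between the endpoints is δ = arccos(p₁·p₂) ≈ 1.816 rad (104.0°).
Interpolate at f = 8/9 with slerp weights a = sin((1−f)δ)/sin δ ≈ 0.207, b = sin(fδ)/sin δ ≈ 1.030.
p = a·p₁ + b·p₂ ≈ (0.603, -0.516, 0.608); φ = arcsin(p_z) ≈ 37.48°, λ = atan2(p_y, p_x) ≈ -40.60°.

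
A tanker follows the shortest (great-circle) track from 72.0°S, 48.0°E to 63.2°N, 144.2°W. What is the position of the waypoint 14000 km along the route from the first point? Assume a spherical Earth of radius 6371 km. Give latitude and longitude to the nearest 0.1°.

Convert each endpoint to a unit vector on the sphere (x = cos φ cos λ, y = cos φ sin λ, z = sin φ).
The central angle between the endpoints is δ = arccos(p₁·p₂) ≈ 2.969 rad (170.1°). The total great-circle distance is δ·R ≈ 2.969 × 6371 ≈ 18913 km, so the target fraction is f = 14000/18913 ≈ 0.740.
Interpolate at f ≈ 0.740 with slerp weights a = sin((1−f)δ)/sin δ ≈ 4.050, b = sin(fδ)/sin δ ≈ 4.707.
p = a·p₁ + b·p₂ ≈ (-0.884, -0.311, 0.349); φ = arcsin(p_z) ≈ 20.45°, λ = atan2(p_y, p_x) ≈ -160.60°.

≈ 20.4°N, 160.6°W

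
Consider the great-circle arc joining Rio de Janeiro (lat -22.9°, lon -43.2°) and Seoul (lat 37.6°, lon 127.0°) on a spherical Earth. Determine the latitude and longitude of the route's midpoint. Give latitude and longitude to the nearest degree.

From cos δ = sin φ₁ sin φ₂ + cos φ₁ cos φ₂ cos Δλ, the central angle is δ ≈ 2.846 rad (163.1°).
Interpolate at f = 1/2 with slerp weights a = sin((1−f)δ)/sin δ ≈ 3.395, b = sin(fδ)/sin δ ≈ 3.395.
p = a·p₁ + b·p₂ ≈ (0.661, 0.007, 0.750); φ = arcsin(p_z) ≈ 48.62°, λ = atan2(p_y, p_x) ≈ 0.63°.

≈ lat 49°, lon 1°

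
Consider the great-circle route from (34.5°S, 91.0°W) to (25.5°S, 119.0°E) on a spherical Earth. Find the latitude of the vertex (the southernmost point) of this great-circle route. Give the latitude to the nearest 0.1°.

The great circle lies in the plane with unit normal n̂ = (p₁ × p₂)/|p₁ × p₂|.
Here n̂_z ≈ -0.406; the vertex latitude is φ_max = arccos|n̂_z| ≈ 66.1°.
Check via Clairaut: cos φ_max = |cos φ₁| · sin C = cos(34.5°)·sin(150.5°) ≈ 0.406, again giving ≈ 66.1°.

≈ 66.1°S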